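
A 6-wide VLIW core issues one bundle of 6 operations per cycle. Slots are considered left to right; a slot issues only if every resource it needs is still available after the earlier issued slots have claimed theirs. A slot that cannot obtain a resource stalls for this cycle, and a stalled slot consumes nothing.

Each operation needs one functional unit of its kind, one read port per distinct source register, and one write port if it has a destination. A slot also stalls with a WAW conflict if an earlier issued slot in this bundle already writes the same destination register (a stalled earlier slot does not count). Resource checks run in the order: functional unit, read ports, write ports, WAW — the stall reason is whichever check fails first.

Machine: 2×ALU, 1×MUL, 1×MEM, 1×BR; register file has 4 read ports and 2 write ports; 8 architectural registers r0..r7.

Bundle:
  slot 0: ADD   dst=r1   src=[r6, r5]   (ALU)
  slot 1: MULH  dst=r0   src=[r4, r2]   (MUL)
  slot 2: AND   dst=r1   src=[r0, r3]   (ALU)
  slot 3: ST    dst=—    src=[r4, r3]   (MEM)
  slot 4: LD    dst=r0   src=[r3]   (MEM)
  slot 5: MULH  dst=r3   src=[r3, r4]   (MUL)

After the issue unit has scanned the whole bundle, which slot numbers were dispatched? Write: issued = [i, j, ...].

slot 0 (ALU): ISSUE — free A1,Mu1,Ld1,B1 rp2 wp1
slot 1 (MUL): ISSUE — free A1,Mu0,Ld1,B1 rp0 wp0
slot 2 (ALU): stall RD_PORT — free A1,Mu0,Ld1,B1 rp0 wp0
slot 3 (MEM): stall RD_PORT — free A1,Mu0,Ld1,B1 rp0 wp0
slot 4 (MEM): stall RD_PORT — free A1,Mu0,Ld1,B1 rp0 wp0
slot 5 (MUL): stall FU — free A1,Mu0,Ld1,B1 rp0 wp0

issued = [0, 1]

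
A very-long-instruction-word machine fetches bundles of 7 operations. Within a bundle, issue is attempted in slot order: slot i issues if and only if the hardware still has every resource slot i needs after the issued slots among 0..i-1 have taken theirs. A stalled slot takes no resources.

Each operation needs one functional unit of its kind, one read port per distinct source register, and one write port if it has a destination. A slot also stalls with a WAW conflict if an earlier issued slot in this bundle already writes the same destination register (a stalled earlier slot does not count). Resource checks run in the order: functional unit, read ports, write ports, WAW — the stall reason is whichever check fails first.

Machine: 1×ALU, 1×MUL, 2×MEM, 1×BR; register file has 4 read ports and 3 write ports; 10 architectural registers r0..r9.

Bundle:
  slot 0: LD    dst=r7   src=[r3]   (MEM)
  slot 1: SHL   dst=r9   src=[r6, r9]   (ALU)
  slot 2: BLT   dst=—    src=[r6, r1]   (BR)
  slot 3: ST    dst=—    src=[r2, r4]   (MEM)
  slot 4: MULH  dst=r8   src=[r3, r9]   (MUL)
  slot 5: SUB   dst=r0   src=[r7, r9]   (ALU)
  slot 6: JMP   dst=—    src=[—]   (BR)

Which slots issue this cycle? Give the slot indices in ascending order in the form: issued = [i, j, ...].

(0) want 1×MEM +1rd +1wr — yes → AL1|MU1|ME1|BR1|rd3|wr2
(1) want 1×ALU +2rd +1wr — yes → AL0|MU1|ME1|BR1|rd1|wr1
(2) want 1×BR +2rd +0wr — RD_PORT → AL0|MU1|ME1|BR1|rd1|wr1
(3) want 1×MEM +2rd +0wr — RD_PORT → AL0|MU1|ME1|BR1|rd1|wr1
(4) want 1×MUL +2rd +1wr — RD_PORT → AL0|MU1|ME1|BR1|rd1|wr1
(5) want 1×ALU +2rd +1wr — FU → AL0|MU1|ME1|BR1|rd1|wr1
(6) want 1×BR +0rd +0wr — yes → AL0|MU1|ME1|BR0|rd1|wr1

issued = [0, 1, 6]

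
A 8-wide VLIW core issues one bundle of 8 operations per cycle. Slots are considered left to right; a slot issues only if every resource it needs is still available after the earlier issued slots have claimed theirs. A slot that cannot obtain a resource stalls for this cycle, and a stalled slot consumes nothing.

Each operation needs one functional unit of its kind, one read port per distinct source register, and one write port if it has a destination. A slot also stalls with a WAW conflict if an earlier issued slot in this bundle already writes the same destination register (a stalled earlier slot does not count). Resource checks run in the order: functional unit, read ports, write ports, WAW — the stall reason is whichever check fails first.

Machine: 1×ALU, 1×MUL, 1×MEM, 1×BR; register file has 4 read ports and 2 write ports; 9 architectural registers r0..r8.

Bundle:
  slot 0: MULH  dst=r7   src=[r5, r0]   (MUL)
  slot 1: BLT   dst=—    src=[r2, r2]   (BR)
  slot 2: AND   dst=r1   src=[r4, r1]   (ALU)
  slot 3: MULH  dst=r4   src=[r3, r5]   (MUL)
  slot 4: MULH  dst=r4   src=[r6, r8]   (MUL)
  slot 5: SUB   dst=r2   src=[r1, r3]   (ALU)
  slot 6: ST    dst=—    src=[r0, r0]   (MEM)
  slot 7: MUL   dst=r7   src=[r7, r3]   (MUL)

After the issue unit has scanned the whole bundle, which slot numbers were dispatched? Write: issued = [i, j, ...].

issued = [0, 1, 6]

(0) want 1×MUL +2rd +1wr — yes → AL1|MU0|ME1|BR1|rd2|wr1
(1) want 1×BR +1rd +0wr — yes → AL1|MU0|ME1|BR0|rd1|wr1
(2) want 1×ALU +2rd +1wr — RD_PORT → AL1|MU0|ME1|BR0|rd1|wr1
(3) want 1×MUL +2rd +1wr — FU → AL1|MU0|ME1|BR0|rd1|wr1
(4) want 1×MUL +2rd +1wr — FU → AL1|MU0|ME1|BR0|rd1|wr1
(5) want 1×ALU +2rd +1wr — RD_PORT → AL1|MU0|ME1|BR0|rd1|wr1
(6) want 1×MEM +1rd +0wr — yes → AL1|MU0|ME0|BR0|rd0|wr1
(7) want 1×MUL +2rd +1wr — FU → AL1|MU0|ME0|BR0|rd0|wr1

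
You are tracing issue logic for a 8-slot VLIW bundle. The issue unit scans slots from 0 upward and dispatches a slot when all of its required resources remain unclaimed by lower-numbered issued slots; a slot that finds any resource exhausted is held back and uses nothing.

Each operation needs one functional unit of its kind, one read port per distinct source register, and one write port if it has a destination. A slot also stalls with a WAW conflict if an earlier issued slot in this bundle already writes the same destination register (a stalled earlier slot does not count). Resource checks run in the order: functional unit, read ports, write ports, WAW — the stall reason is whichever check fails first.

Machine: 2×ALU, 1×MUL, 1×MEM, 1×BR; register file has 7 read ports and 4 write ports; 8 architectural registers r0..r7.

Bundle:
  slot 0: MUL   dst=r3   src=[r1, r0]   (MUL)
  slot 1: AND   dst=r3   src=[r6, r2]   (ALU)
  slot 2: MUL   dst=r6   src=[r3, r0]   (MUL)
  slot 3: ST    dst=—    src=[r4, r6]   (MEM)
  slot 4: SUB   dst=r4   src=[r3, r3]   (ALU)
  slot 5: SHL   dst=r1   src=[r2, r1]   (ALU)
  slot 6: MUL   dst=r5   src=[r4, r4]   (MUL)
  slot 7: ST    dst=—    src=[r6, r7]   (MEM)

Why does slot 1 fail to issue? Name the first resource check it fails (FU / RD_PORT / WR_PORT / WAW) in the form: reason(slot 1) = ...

reason(slot 1) = WAW

(0) want 1×MUL +2rd +1wr — yes → AL2|MU0|ME1|BR1|rd5|wr3
(1) want 1×ALU +2rd +1wr — WAW → AL2|MU0|ME1|BR1|rd5|wr3
(2) want 1×MUL +2rd +1wr — FU → AL2|MU0|ME1|BR1|rd5|wr3
(3) want 1×MEM +2rd +0wr — yes → AL2|MU0|ME0|BR1|rd3|wr3
(4) want 1×ALU +1rd +1wr — yes → AL1|MU0|ME0|BR1|rd2|wr2
(5) want 1×ALU +2rd +1wr — yes → AL0|MU0|ME0|BR1|rd0|wr1
(6) want 1×MUL +1rd +1wr — FU → AL0|MU0|ME0|BR1|rd0|wr1
(7) want 1×MEM +2rd +0wr — FU → AL0|MU0|ME0|BR1|rd0|wr1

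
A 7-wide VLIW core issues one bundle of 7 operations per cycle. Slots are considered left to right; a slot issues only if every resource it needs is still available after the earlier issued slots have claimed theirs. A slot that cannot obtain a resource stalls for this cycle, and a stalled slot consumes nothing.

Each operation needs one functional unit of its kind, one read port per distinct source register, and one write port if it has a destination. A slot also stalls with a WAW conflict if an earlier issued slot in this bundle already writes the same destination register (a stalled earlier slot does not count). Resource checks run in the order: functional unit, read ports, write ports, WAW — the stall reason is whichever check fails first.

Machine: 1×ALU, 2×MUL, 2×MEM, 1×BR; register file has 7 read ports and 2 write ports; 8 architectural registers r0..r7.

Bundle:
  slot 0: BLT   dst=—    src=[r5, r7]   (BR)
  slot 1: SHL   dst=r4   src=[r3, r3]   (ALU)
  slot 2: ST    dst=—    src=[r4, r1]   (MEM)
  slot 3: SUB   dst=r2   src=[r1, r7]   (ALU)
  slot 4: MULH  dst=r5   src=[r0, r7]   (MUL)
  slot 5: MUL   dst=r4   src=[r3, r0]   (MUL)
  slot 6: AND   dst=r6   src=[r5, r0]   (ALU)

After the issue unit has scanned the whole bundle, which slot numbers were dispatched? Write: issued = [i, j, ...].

issued = [0, 1, 2, 4]

[0] BR needs rd=2 wr=0: ok; after: ALU=1 MUL=2 MEM=2 BR=0, R=5, W=2
[1] ALU needs rd=1 wr=1: ok; after: ALU=0 MUL=2 MEM=2 BR=0, R=4, W=1
[2] MEM needs rd=2 wr=0: ok; after: ALU=0 MUL=2 MEM=1 BR=0, R=2, W=1
[3] ALU needs rd=2 wr=1: FU; after: ALU=0 MUL=2 MEM=1 BR=0, R=2, W=1
[4] MUL needs rd=2 wr=1: ok; after: ALU=0 MUL=1 MEM=1 BR=0, R=0, W=0
[5] MUL needs rd=2 wr=1: RD_PORT; after: ALU=0 MUL=1 MEM=1 BR=0, R=0, W=0
[6] ALU needs rd=2 wr=1: FU; after: ALU=0 MUL=1 MEM=1 BR=0, R=0, W=0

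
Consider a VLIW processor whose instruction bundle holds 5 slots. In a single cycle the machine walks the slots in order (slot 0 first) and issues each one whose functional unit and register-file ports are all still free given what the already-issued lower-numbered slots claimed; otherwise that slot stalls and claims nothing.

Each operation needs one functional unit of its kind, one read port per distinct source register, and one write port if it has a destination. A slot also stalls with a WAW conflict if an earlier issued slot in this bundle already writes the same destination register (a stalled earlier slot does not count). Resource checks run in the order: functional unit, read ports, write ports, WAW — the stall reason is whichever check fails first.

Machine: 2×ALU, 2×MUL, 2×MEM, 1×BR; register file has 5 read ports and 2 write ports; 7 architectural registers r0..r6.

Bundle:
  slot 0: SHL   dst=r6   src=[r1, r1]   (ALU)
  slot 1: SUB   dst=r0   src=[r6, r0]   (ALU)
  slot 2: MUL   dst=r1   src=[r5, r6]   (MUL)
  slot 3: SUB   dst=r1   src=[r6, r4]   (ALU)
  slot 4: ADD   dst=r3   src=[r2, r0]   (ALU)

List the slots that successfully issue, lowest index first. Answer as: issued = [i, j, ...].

issued = [0, 1]

  0. ALU→r6 ⇒ go  {1A/2Mu/2Ld/1B | 4r 1w}
  1. ALU→r0 ⇒ go  {0A/2Mu/2Ld/1B | 2r 0w}
  2. MUL→r1 ⇒ no(WR_PORT)  {0A/2Mu/2Ld/1B | 2r 0w}
  3. ALU→r1 ⇒ no(FU)  {0A/2Mu/2Ld/1B | 2r 0w}
  4. ALU→r3 ⇒ no(FU)  {0A/2Mu/2Ld/1B | 2r 0w}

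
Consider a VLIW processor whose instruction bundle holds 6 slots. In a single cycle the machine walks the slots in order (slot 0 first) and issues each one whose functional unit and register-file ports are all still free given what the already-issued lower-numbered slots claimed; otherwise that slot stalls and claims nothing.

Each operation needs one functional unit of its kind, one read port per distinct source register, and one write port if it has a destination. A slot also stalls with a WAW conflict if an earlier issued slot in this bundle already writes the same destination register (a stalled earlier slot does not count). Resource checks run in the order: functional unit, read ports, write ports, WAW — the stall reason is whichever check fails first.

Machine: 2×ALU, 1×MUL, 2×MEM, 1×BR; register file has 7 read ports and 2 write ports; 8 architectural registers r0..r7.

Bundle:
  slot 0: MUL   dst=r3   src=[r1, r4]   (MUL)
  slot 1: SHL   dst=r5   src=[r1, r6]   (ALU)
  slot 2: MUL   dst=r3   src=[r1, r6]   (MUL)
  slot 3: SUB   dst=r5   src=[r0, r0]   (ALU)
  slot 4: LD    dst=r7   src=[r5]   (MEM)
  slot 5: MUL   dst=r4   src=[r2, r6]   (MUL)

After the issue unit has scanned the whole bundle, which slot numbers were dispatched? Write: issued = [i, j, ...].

issued = [0, 1]

#0 MUL src=r1,r4 dispatched  <A:2 Mu:0 Ld:2 B:1 rd:5 wr:1>
#1 ALU src=r1,r6 dispatched  <A:1 Mu:0 Ld:2 B:1 rd:3 wr:0>
#2 MUL src=r1,r6 held:FU  <A:1 Mu:0 Ld:2 B:1 rd:3 wr:0>
#3 ALU src=r0,r0 held:WR_PORT  <A:1 Mu:0 Ld:2 B:1 rd:3 wr:0>
#4 MEM src=r5 held:WR_PORT  <A:1 Mu:0 Ld:2 B:1 rd:3 wr:0>
#5 MUL src=r2,r6 held:FU  <A:1 Mu:0 Ld:2 B:1 rd:3 wr:0>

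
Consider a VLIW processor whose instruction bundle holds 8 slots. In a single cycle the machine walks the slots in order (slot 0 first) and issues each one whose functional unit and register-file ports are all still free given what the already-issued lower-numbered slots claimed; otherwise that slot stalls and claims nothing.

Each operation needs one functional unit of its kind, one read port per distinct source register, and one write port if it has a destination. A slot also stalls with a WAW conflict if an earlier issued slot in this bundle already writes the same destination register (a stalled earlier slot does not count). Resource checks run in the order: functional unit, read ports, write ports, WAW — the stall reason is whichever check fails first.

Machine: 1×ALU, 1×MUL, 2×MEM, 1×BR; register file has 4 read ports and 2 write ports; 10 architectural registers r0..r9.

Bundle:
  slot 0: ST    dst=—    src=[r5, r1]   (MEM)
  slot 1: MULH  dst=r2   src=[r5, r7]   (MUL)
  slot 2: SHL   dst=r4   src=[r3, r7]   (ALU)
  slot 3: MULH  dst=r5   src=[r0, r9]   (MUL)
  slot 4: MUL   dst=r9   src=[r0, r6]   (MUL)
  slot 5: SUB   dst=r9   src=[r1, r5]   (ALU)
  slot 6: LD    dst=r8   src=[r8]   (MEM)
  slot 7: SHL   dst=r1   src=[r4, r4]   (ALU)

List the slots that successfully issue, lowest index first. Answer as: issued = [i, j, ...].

#0 MEM src=r5,r1 dispatched  <A:1 Mu:1 Ld:1 B:1 rd:2 wr:2>
#1 MUL src=r5,r7 dispatched  <A:1 Mu:0 Ld:1 B:1 rd:0 wr:1>
#2 ALU src=r3,r7 held:RD_PORT  <A:1 Mu:0 Ld:1 B:1 rd:0 wr:1>
#3 MUL src=r0,r9 held:FU  <A:1 Mu:0 Ld:1 B:1 rd:0 wr:1>
#4 MUL src=r0,r6 held:FU  <A:1 Mu:0 Ld:1 B:1 rd:0 wr:1>
#5 ALU src=r1,r5 held:RD_PORT  <A:1 Mu:0 Ld:1 B:1 rd:0 wr:1>
#6 MEM src=r8 held:RD_PORT  <A:1 Mu:0 Ld:1 B:1 rd:0 wr:1>
#7 ALU src=r4,r4 held:RD_PORT  <A:1 Mu:0 Ld:1 B:1 rd:0 wr:1>

issued = [0, 1]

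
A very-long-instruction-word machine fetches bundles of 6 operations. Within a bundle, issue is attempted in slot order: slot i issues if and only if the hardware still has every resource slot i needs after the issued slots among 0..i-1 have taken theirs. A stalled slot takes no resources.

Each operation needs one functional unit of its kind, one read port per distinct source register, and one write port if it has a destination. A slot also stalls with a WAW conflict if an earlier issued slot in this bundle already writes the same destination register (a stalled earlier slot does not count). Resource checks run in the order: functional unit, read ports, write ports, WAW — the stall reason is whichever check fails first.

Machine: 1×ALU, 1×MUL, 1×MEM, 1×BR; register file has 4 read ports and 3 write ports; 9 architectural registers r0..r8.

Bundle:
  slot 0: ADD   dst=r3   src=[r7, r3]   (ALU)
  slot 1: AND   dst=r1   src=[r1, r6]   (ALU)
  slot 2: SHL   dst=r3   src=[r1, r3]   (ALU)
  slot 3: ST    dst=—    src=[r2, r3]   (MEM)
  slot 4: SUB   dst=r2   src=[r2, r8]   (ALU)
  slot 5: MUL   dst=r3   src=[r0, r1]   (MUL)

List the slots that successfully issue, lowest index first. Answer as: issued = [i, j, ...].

#0 ALU src=r7,r3 dispatched  <A:0 Mu:1 Ld:1 B:1 rd:2 wr:2>
#1 ALU src=r1,r6 held:FU  <A:0 Mu:1 Ld:1 B:1 rd:2 wr:2>
#2 ALU src=r1,r3 held:FU  <A:0 Mu:1 Ld:1 B:1 rd:2 wr:2>
#3 MEM src=r2,r3 dispatched  <A:0 Mu:1 Ld:0 B:1 rd:0 wr:2>
#4 ALU src=r2,r8 held:FU  <A:0 Mu:1 Ld:0 B:1 rd:0 wr:2>
#5 MUL src=r0,r1 held:RD_PORT  <A:0 Mu:1 Ld:0 B:1 rd:0 wr:2>

issued = [0, 3]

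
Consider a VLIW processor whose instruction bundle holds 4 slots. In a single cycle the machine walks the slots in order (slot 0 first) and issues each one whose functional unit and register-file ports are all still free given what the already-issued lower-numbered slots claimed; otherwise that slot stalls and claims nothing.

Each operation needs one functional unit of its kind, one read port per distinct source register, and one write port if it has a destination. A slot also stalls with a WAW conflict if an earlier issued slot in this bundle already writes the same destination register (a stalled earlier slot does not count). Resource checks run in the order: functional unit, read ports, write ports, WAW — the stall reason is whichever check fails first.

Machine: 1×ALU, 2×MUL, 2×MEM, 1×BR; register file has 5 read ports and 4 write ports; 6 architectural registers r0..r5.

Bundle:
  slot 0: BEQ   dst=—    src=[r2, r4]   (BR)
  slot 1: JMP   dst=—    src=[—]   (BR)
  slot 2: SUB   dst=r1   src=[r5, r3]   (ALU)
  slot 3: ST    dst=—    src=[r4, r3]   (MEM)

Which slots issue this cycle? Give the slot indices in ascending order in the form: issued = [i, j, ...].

issued = [0, 2]

  0. BR ⇒ go  {1A/2Mu/2Ld/0B | 3r 4w}
  1. BR ⇒ no(FU)  {1A/2Mu/2Ld/0B | 3r 4w}
  2. ALU→r1 ⇒ go  {0A/2Mu/2Ld/0B | 1r 3w}
  3. MEM ⇒ no(RD_PORT)  {0A/2Mu/2Ld/0B | 1r 3w}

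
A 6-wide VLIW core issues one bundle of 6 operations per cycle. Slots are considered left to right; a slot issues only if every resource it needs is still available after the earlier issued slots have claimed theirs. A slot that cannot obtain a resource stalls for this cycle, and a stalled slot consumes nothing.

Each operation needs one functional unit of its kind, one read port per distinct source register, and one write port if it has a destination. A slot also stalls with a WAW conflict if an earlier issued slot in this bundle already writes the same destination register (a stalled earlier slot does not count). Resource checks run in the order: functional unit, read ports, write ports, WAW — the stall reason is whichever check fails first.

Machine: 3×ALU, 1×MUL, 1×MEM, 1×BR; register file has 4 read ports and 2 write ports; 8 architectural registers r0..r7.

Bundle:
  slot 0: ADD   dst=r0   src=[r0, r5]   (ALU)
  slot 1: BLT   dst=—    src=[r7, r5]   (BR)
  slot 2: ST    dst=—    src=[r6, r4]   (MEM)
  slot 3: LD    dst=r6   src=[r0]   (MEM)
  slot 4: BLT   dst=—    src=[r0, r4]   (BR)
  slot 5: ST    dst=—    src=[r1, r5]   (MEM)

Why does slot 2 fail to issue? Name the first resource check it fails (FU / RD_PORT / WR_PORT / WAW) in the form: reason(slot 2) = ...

reason(slot 2) = RD_PORT

  0. ALU→r0 ⇒ go  {2A/1Mu/1Ld/1B | 2r 1w}
  1. BR ⇒ go  {2A/1Mu/1Ld/0B | 0r 1w}
  2. MEM ⇒ no(RD_PORT)  {2A/1Mu/1Ld/0B | 0r 1w}
  3. MEM→r6 ⇒ no(RD_PORT)  {2A/1Mu/1Ld/0B | 0r 1w}
  4. BR ⇒ no(FU)  {2A/1Mu/1Ld/0B | 0r 1w}
  5. MEM ⇒ no(RD_PORT)  {2A/1Mu/1Ld/0B | 0r 1w}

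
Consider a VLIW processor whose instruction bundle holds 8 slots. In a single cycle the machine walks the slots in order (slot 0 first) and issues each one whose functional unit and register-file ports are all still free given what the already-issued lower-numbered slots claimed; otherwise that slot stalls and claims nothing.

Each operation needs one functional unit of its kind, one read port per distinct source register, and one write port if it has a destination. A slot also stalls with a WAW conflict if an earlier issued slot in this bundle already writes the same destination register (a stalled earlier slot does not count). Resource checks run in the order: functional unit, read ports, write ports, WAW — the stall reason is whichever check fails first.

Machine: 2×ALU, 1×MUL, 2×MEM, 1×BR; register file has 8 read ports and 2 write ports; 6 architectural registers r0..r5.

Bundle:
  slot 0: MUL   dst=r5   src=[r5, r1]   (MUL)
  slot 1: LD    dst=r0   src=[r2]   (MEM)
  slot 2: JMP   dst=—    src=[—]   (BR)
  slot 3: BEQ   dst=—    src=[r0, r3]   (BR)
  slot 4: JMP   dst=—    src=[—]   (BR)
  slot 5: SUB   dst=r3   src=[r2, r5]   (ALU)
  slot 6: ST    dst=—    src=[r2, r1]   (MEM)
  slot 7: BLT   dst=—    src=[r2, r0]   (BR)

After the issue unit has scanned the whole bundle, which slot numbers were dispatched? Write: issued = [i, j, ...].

issued = [0, 1, 2, 6]

  0. MUL→r5 ⇒ go  {2A/0Mu/2Ld/1B | 6r 1w}
  1. MEM→r0 ⇒ go  {2A/0Mu/1Ld/1B | 5r 0w}
  2. BR ⇒ go  {2A/0Mu/1Ld/0B | 5r 0w}
  3. BR ⇒ no(FU)  {2A/0Mu/1Ld/0B | 5r 0w}
  4. BR ⇒ no(FU)  {2A/0Mu/1Ld/0B | 5r 0w}
  5. ALU→r3 ⇒ no(WR_PORT)  {2A/0Mu/1Ld/0B | 5r 0w}
  6. MEM ⇒ go  {2A/0Mu/0Ld/0B | 3r 0w}
  7. BR ⇒ no(FU)  {2A/0Mu/0Ld/0B | 3r 0w}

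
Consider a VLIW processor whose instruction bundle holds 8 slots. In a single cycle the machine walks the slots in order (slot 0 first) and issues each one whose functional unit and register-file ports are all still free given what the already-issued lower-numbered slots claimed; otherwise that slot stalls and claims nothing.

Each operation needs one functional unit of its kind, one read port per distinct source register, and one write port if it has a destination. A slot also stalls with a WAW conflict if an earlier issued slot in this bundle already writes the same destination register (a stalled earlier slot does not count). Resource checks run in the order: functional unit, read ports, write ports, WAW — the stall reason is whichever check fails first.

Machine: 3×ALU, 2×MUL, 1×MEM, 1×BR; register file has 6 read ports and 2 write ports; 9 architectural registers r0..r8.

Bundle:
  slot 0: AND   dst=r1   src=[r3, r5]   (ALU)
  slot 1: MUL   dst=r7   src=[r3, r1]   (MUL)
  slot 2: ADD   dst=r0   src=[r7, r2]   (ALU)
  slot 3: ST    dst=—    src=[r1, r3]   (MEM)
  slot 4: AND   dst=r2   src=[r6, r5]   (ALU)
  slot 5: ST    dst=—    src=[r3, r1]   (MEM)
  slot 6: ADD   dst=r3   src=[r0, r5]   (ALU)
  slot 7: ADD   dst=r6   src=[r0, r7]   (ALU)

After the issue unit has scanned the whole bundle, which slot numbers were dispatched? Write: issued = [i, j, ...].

(0) want 1×ALU +2rd +1wr — yes → AL2|MU2|ME1|BR1|rd4|wr1
(1) want 1×MUL +2rd +1wr — yes → AL2|MU1|ME1|BR1|rd2|wr0
(2) want 1×ALU +2rd +1wr — WR_PORT → AL2|MU1|ME1|BR1|rd2|wr0
(3) want 1×MEM +2rd +0wr — yes → AL2|MU1|ME0|BR1|rd0|wr0
(4) want 1×ALU +2rd +1wr — RD_PORT → AL2|MU1|ME0|BR1|rd0|wr0
(5) want 1×MEM +2rd +0wr — FU → AL2|MU1|ME0|BR1|rd0|wr0
(6) want 1×ALU +2rd +1wr — RD_PORT → AL2|MU1|ME0|BR1|rd0|wr0
(7) want 1×ALU +2rd +1wr — RD_PORT → AL2|MU1|ME0|BR1|rd0|wr0

issued = [0, 1, 3]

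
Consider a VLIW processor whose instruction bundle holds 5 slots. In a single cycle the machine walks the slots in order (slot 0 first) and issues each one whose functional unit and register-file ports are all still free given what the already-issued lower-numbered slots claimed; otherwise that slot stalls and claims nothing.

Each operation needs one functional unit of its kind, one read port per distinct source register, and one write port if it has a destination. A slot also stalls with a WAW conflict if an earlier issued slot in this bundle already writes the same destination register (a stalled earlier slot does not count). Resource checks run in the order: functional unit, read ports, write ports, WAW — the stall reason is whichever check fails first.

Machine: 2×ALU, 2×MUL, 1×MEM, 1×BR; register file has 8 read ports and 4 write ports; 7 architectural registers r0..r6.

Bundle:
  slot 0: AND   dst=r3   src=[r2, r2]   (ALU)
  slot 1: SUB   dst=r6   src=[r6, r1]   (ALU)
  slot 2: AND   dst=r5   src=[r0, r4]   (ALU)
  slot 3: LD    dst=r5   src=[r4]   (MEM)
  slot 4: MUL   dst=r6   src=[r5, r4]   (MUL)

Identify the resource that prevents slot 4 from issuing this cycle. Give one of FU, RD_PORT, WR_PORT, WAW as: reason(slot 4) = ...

reason(slot 4) = WAW

[0] ALU needs rd=1 wr=1: ok; after: ALU=1 MUL=2 MEM=1 BR=1, R=7, W=3
[1] ALU needs rd=2 wr=1: ok; after: ALU=0 MUL=2 MEM=1 BR=1, R=5, W=2
[2] ALU needs rd=2 wr=1: FU; after: ALU=0 MUL=2 MEM=1 BR=1, R=5, W=2
[3] MEM needs rd=1 wr=1: ok; after: ALU=0 MUL=2 MEM=0 BR=1, R=4, W=1
[4] MUL needs rd=2 wr=1: WAW; after: ALU=0 MUL=2 MEM=0 BR=1, R=4, W=1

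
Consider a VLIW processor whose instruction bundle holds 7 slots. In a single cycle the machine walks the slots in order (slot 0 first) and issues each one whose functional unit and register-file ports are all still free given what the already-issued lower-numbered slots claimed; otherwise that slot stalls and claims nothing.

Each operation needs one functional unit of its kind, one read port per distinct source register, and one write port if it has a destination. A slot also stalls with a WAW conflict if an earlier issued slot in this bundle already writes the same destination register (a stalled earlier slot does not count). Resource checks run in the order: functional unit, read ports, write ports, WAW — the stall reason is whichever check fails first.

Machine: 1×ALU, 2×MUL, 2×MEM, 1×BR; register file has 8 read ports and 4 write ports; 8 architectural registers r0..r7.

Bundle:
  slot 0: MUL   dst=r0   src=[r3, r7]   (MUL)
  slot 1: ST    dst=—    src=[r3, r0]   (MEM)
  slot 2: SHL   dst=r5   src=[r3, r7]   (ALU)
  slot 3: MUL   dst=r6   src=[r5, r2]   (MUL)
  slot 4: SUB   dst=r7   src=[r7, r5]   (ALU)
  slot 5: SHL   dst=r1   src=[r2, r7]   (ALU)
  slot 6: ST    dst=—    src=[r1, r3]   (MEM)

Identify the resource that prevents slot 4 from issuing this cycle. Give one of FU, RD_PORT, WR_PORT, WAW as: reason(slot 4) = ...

reason(slot 4) = FU

#0 MUL src=r3,r7 dispatched  <A:1 Mu:1 Ld:2 B:1 rd:6 wr:3>
#1 MEM src=r3,r0 dispatched  <A:1 Mu:1 Ld:1 B:1 rd:4 wr:3>
#2 ALU src=r3,r7 dispatched  <A:0 Mu:1 Ld:1 B:1 rd:2 wr:2>
#3 MUL src=r5,r2 dispatched  <A:0 Mu:0 Ld:1 B:1 rd:0 wr:1>
#4 ALU src=r7,r5 held:FU  <A:0 Mu:0 Ld:1 B:1 rd:0 wr:1>
#5 ALU src=r2,r7 held:FU  <A:0 Mu:0 Ld:1 B:1 rd:0 wr:1>
#6 MEM src=r1,r3 held:RD_PORT  <A:0 Mu:0 Ld:1 B:1 rd:0 wr:1>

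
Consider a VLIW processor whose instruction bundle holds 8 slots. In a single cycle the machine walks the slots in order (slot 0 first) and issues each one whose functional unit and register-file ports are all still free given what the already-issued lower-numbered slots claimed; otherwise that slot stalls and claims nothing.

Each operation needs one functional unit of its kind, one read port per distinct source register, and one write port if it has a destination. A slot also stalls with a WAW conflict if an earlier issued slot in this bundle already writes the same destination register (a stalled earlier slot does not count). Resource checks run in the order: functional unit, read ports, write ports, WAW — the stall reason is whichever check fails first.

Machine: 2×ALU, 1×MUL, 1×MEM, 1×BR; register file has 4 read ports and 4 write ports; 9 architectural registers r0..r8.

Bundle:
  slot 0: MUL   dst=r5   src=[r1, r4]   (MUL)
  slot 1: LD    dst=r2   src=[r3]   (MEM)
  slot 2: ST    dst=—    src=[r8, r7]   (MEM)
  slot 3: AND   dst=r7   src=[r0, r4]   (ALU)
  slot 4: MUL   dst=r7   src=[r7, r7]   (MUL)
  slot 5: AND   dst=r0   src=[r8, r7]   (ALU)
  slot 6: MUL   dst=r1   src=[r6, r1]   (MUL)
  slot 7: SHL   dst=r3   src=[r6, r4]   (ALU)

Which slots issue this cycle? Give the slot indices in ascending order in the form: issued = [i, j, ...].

[0] MUL needs rd=2 wr=1: ok; after: ALU=2 MUL=0 MEM=1 BR=1, R=2, W=3
[1] MEM needs rd=1 wr=1: ok; after: ALU=2 MUL=0 MEM=0 BR=1, R=1, W=2
[2] MEM needs rd=2 wr=0: FU; after: ALU=2 MUL=0 MEM=0 BR=1, R=1, W=2
[3] ALU needs rd=2 wr=1: RD_PORT; after: ALU=2 MUL=0 MEM=0 BR=1, R=1, W=2
[4] MUL needs rd=1 wr=1: FU; after: ALU=2 MUL=0 MEM=0 BR=1, R=1, W=2
[5] ALU needs rd=2 wr=1: RD_PORT; after: ALU=2 MUL=0 MEM=0 BR=1, R=1, W=2
[6] MUL needs rd=2 wr=1: FU; after: ALU=2 MUL=0 MEM=0 BR=1, R=1, W=2
[7] ALU needs rd=2 wr=1: RD_PORT; after: ALU=2 MUL=0 MEM=0 BR=1, R=1, W=2

issued = [0, 1]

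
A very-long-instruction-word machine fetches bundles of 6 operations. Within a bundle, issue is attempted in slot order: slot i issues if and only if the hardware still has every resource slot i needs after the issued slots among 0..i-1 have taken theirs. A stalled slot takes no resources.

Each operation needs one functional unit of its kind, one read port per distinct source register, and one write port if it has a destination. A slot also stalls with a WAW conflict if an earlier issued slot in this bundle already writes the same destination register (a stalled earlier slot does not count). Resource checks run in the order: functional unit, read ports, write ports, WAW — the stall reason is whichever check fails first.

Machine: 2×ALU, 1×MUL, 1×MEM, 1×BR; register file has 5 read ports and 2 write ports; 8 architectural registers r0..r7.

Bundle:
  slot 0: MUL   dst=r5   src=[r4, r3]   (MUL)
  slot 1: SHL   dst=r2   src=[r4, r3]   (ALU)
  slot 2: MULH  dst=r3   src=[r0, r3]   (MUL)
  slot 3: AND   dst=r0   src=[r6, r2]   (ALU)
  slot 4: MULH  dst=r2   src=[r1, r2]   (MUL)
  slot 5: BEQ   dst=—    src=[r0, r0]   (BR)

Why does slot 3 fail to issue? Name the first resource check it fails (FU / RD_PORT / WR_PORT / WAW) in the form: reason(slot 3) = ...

reason(slot 3) = RD_PORT

[0] MUL needs rd=2 wr=1: ok; after: ALU=2 MUL=0 MEM=1 BR=1, R=3, W=1
[1] ALU needs rd=2 wr=1: ok; after: ALU=1 MUL=0 MEM=1 BR=1, R=1, W=0
[2] MUL needs rd=2 wr=1: FU; after: ALU=1 MUL=0 MEM=1 BR=1, R=1, W=0
[3] ALU needs rd=2 wr=1: RD_PORT; after: ALU=1 MUL=0 MEM=1 BR=1, R=1, W=0
[4] MUL needs rd=2 wr=1: FU; after: ALU=1 MUL=0 MEM=1 BR=1, R=1, W=0
[5] BR needs rd=1 wr=0: ok; after: ALU=1 MUL=0 MEM=1 BR=0, R=0, W=0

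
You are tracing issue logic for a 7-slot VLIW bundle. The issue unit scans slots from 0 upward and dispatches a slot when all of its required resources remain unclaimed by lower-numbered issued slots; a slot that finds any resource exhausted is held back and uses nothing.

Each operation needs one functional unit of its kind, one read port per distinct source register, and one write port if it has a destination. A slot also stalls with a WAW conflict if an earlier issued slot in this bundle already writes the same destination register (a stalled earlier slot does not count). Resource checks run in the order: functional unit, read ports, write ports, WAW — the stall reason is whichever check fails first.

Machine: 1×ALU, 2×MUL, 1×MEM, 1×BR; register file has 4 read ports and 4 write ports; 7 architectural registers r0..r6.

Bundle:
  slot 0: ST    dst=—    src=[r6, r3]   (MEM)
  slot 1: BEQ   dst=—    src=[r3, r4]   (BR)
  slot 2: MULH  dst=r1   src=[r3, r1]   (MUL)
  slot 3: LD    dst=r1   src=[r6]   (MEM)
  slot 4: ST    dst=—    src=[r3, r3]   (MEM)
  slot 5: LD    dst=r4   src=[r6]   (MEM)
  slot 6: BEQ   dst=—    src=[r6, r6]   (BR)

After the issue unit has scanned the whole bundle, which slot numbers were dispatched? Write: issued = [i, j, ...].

slot 0 (MEM): ISSUE — free A1,Mu2,Ld0,B1 rp2 wp4
slot 1 (BR): ISSUE — free A1,Mu2,Ld0,B0 rp0 wp4
slot 2 (MUL): stall RD_PORT — free A1,Mu2,Ld0,B0 rp0 wp4
slot 3 (MEM): stall FU — free A1,Mu2,Ld0,B0 rp0 wp4
slot 4 (MEM): stall FU — free A1,Mu2,Ld0,B0 rp0 wp4
slot 5 (MEM): stall FU — free A1,Mu2,Ld0,B0 rp0 wp4
slot 6 (BR): stall FU — free A1,Mu2,Ld0,B0 rp0 wp4

issued = [0, 1]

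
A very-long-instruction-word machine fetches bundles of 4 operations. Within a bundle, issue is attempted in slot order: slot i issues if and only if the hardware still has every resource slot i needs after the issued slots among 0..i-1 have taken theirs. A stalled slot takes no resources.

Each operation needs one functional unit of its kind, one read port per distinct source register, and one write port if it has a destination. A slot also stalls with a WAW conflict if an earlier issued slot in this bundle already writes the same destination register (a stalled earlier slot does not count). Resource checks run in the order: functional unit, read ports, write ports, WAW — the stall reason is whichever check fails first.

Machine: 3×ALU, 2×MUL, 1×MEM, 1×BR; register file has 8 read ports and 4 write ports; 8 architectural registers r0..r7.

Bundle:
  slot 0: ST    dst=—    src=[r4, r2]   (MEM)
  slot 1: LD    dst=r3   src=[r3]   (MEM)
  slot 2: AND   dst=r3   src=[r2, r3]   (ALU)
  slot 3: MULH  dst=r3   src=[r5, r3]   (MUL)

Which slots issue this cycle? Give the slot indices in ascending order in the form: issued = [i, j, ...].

issued = [0, 2]

#0 MEM src=r4,r2 dispatched  <A:3 Mu:2 Ld:0 B:1 rd:6 wr:4>
#1 MEM src=r3 held:FU  <A:3 Mu:2 Ld:0 B:1 rd:6 wr:4>
#2 ALU src=r2,r3 dispatched  <A:2 Mu:2 Ld:0 B:1 rd:4 wr:3>
#3 MUL src=r5,r3 held:WAW  <A:2 Mu:2 Ld:0 B:1 rd:4 wr:3>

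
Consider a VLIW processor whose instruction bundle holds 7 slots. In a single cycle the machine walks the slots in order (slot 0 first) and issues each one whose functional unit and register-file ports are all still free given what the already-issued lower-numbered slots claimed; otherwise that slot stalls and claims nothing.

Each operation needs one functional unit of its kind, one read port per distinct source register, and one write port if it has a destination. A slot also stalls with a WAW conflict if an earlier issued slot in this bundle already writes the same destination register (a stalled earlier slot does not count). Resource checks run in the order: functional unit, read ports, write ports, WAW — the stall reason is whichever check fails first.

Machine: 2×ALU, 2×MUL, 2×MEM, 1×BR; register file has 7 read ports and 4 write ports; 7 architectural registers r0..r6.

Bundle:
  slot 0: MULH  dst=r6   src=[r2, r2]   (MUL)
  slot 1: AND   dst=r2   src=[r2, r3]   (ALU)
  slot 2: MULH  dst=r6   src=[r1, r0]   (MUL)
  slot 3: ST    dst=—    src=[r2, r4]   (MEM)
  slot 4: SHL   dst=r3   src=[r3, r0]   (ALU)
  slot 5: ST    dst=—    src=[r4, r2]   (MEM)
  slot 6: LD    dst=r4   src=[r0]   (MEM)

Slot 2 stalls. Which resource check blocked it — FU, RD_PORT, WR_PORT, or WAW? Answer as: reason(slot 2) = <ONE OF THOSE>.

reason(slot 2) = WAW

#0 MUL src=r2,r2 dispatched  <A:2 Mu:1 Ld:2 B:1 rd:6 wr:3>
#1 ALU src=r2,r3 dispatched  <A:1 Mu:1 Ld:2 B:1 rd:4 wr:2>
#2 MUL src=r1,r0 held:WAW  <A:1 Mu:1 Ld:2 B:1 rd:4 wr:2>
#3 MEM src=r2,r4 dispatched  <A:1 Mu:1 Ld:1 B:1 rd:2 wr:2>
#4 ALU src=r3,r0 dispatched  <A:0 Mu:1 Ld:1 B:1 rd:0 wr:1>
#5 MEM src=r4,r2 held:RD_PORT  <A:0 Mu:1 Ld:1 B:1 rd:0 wr:1>
#6 MEM src=r0 held:RD_PORT  <A:0 Mu:1 Ld:1 B:1 rd:0 wr:1>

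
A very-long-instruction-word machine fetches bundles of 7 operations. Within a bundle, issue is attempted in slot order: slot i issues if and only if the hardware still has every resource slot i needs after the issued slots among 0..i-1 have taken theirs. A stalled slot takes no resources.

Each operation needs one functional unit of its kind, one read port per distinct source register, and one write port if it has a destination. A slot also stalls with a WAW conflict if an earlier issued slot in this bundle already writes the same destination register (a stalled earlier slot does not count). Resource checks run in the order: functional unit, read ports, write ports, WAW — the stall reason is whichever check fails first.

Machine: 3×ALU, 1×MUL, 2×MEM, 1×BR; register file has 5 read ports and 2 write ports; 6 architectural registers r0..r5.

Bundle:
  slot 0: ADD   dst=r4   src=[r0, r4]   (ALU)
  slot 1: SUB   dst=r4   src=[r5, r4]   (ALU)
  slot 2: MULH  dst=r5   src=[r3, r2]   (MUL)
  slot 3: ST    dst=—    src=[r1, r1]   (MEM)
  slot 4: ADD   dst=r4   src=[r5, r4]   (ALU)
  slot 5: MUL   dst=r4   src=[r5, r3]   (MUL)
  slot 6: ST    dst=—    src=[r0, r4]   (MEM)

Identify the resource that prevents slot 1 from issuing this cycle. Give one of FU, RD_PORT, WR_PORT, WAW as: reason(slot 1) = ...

slot 0 (ALU): ISSUE — free A2,Mu1,Ld2,B1 rp3 wp1
slot 1 (ALU): stall WAW — free A2,Mu1,Ld2,B1 rp3 wp1
slot 2 (MUL): ISSUE — free A2,Mu0,Ld2,B1 rp1 wp0
slot 3 (MEM): ISSUE — free A2,Mu0,Ld1,B1 rp0 wp0
slot 4 (ALU): stall RD_PORT — free A2,Mu0,Ld1,B1 rp0 wp0
slot 5 (MUL): stall FU — free A2,Mu0,Ld1,B1 rp0 wp0
slot 6 (MEM): stall RD_PORT — free A2,Mu0,Ld1,B1 rp0 wp0

reason(slot 1) = WAW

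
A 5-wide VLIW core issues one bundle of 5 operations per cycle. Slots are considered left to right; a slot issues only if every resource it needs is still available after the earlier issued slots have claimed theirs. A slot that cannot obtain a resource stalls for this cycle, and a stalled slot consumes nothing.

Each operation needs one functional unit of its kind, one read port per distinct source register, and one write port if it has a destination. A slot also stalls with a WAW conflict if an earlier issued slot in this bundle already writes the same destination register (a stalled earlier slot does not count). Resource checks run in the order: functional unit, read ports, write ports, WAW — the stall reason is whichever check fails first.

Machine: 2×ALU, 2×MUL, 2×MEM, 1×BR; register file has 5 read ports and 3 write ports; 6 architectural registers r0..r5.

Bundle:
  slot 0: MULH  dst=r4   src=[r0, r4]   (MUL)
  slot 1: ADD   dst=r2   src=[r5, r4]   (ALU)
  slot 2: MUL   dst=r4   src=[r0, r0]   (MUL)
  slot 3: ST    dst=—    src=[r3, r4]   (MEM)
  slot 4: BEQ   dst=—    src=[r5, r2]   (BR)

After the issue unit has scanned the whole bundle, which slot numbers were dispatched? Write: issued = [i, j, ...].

slot 0 (MUL): ISSUE — free A2,Mu1,Ld2,B1 rp3 wp2
slot 1 (ALU): ISSUE — free A1,Mu1,Ld2,B1 rp1 wp1
slot 2 (MUL): stall WAW — free A1,Mu1,Ld2,B1 rp1 wp1
slot 3 (MEM): stall RD_PORT — free A1,Mu1,Ld2,B1 rp1 wp1
slot 4 (BR): stall RD_PORT — free A1,Mu1,Ld2,B1 rp1 wp1

issued = [0, 1]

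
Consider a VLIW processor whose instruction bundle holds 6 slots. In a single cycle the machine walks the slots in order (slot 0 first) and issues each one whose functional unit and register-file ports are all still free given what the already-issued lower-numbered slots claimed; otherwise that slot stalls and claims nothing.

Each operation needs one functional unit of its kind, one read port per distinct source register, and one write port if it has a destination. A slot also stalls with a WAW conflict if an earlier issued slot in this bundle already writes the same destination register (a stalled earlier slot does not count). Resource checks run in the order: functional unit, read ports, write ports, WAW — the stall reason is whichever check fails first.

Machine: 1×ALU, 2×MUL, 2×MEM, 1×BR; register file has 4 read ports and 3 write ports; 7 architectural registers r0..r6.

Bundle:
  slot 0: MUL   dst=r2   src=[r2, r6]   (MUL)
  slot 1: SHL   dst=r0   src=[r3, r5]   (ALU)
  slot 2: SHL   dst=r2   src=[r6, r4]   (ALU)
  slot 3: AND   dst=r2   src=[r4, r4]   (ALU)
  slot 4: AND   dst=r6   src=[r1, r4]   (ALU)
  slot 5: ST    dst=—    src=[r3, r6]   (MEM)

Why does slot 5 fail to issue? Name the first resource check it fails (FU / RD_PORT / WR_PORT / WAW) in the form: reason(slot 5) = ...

#0 MUL src=r2,r6 dispatched  <A:1 Mu:1 Ld:2 B:1 rd:2 wr:2>
#1 ALU src=r3,r5 dispatched  <A:0 Mu:1 Ld:2 B:1 rd:0 wr:1>
#2 ALU src=r6,r4 held:FU  <A:0 Mu:1 Ld:2 B:1 rd:0 wr:1>
#3 ALU src=r4,r4 held:FU  <A:0 Mu:1 Ld:2 B:1 rd:0 wr:1>
#4 ALU src=r1,r4 held:FU  <A:0 Mu:1 Ld:2 B:1 rd:0 wr:1>
#5 MEM src=r3,r6 held:RD_PORT  <A:0 Mu:1 Ld:2 B:1 rd:0 wr:1>

reason(slot 5) = RD_PORT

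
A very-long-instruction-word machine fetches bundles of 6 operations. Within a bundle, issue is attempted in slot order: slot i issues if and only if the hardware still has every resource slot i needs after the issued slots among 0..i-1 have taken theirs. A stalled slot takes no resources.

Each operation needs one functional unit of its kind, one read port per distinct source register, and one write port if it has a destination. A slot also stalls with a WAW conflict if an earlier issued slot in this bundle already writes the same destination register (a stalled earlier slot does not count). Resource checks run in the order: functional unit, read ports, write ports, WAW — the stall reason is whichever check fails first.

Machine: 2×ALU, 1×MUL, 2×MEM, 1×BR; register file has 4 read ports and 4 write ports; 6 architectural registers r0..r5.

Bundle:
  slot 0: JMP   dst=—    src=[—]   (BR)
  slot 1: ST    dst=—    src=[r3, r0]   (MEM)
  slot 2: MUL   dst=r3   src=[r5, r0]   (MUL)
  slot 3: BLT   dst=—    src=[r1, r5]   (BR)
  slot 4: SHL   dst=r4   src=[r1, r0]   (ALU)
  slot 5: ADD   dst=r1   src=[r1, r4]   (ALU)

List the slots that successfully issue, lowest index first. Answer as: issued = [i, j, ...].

issued = [0, 1, 2]

#0 BR src=- dispatched  <A:2 Mu:1 Ld:2 B:0 rd:4 wr:4>
#1 MEM src=r3,r0 dispatched  <A:2 Mu:1 Ld:1 B:0 rd:2 wr:4>
#2 MUL src=r5,r0 dispatched  <A:2 Mu:0 Ld:1 B:0 rd:0 wr:3>
#3 BR src=r1,r5 held:FU  <A:2 Mu:0 Ld:1 B:0 rd:0 wr:3>
#4 ALU src=r1,r0 held:RD_PORT  <A:2 Mu:0 Ld:1 B:0 rd:0 wr:3>
#5 ALU src=r1,r4 held:RD_PORT  <A:2 Mu:0 Ld:1 B:0 rd:0 wr:3>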